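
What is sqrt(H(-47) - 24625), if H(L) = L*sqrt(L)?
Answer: sqrt(-24625 - 47*I*sqrt(47)) ≈ 1.027 - 156.93*I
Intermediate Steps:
H(L) = L**(3/2)
sqrt(H(-47) - 24625) = sqrt((-47)**(3/2) - 24625) = sqrt(-47*I*sqrt(47) - 24625) = sqrt(-24625 - 47*I*sqrt(47))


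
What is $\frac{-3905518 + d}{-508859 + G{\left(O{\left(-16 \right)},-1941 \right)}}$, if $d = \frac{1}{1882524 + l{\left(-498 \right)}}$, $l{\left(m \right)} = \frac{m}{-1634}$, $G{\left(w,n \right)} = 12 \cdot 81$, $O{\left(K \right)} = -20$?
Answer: $\frac{6006773999665109}{781141560829659} \approx 7.6897$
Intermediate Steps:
$G{\left(w,n \right)} = 972$
$l{\left(m \right)} = - \frac{m}{1634}$ ($l{\left(m \right)} = m \left(- \frac{1}{1634}\right) = - \frac{m}{1634}$)
$d = \frac{817}{1538022357}$ ($d = \frac{1}{1882524 - - \frac{249}{817}} = \frac{1}{1882524 + \frac{249}{817}} = \frac{1}{\frac{1538022357}{817}} = \frac{817}{1538022357} \approx 5.312 \cdot 10^{-7}$)
$\frac{-3905518 + d}{-508859 + G{\left(O{\left(-16 \right)},-1941 \right)}} = \frac{-3905518 + \frac{817}{1538022357}}{-508859 + 972} = - \frac{6006773999665109}{1538022357 \left(-507887\right)} = \left(- \frac{6006773999665109}{1538022357}\right) \left(- \frac{1}{507887}\right) = \frac{6006773999665109}{781141560829659}$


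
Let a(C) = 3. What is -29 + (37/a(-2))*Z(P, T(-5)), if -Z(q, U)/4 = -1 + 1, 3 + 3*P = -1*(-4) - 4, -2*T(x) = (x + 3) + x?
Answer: -29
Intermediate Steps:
T(x) = -3/2 - x (T(x) = -((x + 3) + x)/2 = -((3 + x) + x)/2 = -(3 + 2*x)/2 = -3/2 - x)
P = -1 (P = -1 + (-1*(-4) - 4)/3 = -1 + (4 - 4)/3 = -1 + (⅓)*0 = -1 + 0 = -1)
Z(q, U) = 0 (Z(q, U) = -4*(-1 + 1) = -4*0 = 0)
-29 + (37/a(-2))*Z(P, T(-5)) = -29 + (37/3)*0 = -29 + 0 = -29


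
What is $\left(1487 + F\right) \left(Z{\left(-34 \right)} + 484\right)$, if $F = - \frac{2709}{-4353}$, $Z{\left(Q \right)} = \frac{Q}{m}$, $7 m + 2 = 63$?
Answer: $\frac{63215002440}{88511} \approx 7.1421 \cdot 10^{5}$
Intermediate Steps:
$m = \frac{61}{7}$ ($m = - \frac{2}{7} + \frac{1}{7} \cdot 63 = - \frac{2}{7} + 9 = \frac{61}{7} \approx 8.7143$)
$Z{\left(Q \right)} = \frac{7 Q}{61}$ ($Z{\left(Q \right)} = \frac{Q}{\frac{61}{7}} = Q \frac{7}{61} = \frac{7 Q}{61}$)
$F = \frac{903}{1451}$ ($F = \left(-2709\right) \left(- \frac{1}{4353}\right) = \frac{903}{1451} \approx 0.62233$)
$\left(1487 + F\right) \left(Z{\left(-34 \right)} + 484\right) = \left(1487 + \frac{903}{1451}\right) \left(\frac{7}{61} \left(-34\right) + 484\right) = \frac{2158540 \left(- \frac{238}{61} + 484\right)}{1451} = \frac{2158540}{1451} \cdot \frac{29286}{61} = \frac{63215002440}{88511}$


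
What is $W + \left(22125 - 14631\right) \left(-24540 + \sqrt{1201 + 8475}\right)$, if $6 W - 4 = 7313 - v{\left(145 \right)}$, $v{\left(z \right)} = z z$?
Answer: $- \frac{551715134}{3} + 14988 \sqrt{2419} \approx -1.8317 \cdot 10^{8}$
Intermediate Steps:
$v{\left(z \right)} = z^{2}$
$W = - \frac{6854}{3}$ ($W = \frac{2}{3} + \frac{7313 - 145^{2}}{6} = \frac{2}{3} + \frac{7313 - 21025}{6} = \frac{2}{3} + \frac{1}{6} \left(-13712\right) = \frac{2}{3} - \frac{6856}{3} = - \frac{6854}{3} \approx -2284.7$)
$W + \left(22125 - 14631\right) \left(-24540 + \sqrt{1201 + 8475}\right) = - \frac{6854}{3} + \left(22125 - 14631\right) \left(-24540 + \sqrt{1201 + 8475}\right) = - \frac{6854}{3} + 7494 \left(-24540 + \sqrt{9676}\right) = - \frac{6854}{3} + 7494 \left(-24540 + 2 \sqrt{2419}\right) = - \frac{6854}{3} - \left(183902760 - 14988 \sqrt{2419}\right) = - \frac{551715134}{3} + 14988 \sqrt{2419}$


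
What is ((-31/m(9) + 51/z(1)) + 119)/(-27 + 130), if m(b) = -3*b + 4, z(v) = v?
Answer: 3941/2369 ≈ 1.6636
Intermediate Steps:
m(b) = 4 - 3*b
((-31/m(9) + 51/z(1)) + 119)/(-27 + 130) = ((-31/(4 - 3*9) + 51/1) + 119)/(-27 + 130) = ((-31/(4 - 27) + 51*1) + 119)/103 = ((-31/(-23) + 51) + 119)*(1/103) = ((-31*(-1/23) + 51) + 119)*(1/103) = ((31/23 + 51) + 119)*(1/103) = (1204/23 + 119)*(1/103) = (3941/23)*(1/103) = 3941/2369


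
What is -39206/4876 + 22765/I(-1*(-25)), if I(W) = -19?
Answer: -55873527/46322 ≈ -1206.2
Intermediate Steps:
-39206/4876 + 22765/I(-1*(-25)) = -39206/4876 + 22765/(-19) = -39206*1/4876 + 22765*(-1/19) = -19603/2438 - 22765/19 = -55873527/46322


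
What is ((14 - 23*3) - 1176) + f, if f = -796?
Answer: -2027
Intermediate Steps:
((14 - 23*3) - 1176) + f = ((14 - 23*3) - 1176) - 796 = ((14 - 69) - 1176) - 796 = (-55 - 1176) - 796 = -1231 - 796 = -2027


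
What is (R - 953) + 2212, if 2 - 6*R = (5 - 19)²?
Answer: 3680/3 ≈ 1226.7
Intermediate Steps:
R = -97/3 (R = ⅓ - (5 - 19)²/6 = ⅓ - ⅙*(-14)² = ⅓ - ⅙*196 = ⅓ - 98/3 = -97/3 ≈ -32.333)
(R - 953) + 2212 = (-97/3 - 953) + 2212 = -2956/3 + 2212 = 3680/3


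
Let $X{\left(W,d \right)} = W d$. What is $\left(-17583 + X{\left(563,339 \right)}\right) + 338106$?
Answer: $511380$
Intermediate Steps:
$\left(-17583 + X{\left(563,339 \right)}\right) + 338106 = \left(-17583 + 563 \cdot 339\right) + 338106 = \left(-17583 + 190857\right) + 338106 = 173274 + 338106 = 511380$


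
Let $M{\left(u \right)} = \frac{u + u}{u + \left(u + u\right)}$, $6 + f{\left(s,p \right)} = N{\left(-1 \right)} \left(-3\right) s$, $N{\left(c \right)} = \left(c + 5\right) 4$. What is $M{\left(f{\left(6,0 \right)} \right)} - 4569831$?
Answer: $- \frac{13709491}{3} \approx -4.5698 \cdot 10^{6}$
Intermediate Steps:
$N{\left(c \right)} = 20 + 4 c$ ($N{\left(c \right)} = \left(5 + c\right) 4 = 20 + 4 c$)
$f{\left(s,p \right)} = -6 - 48 s$ ($f{\left(s,p \right)} = -6 + \left(20 + 4 \left(-1\right)\right) \left(-3\right) s = -6 + \left(20 - 4\right) \left(-3\right) s = -6 + 16 \left(-3\right) s = -6 - 48 s$)
$M{\left(u \right)} = \frac{2}{3}$ ($M{\left(u \right)} = \frac{2 u}{u + 2 u} = \frac{2 u}{3 u} = 2 u \frac{1}{3 u} = \frac{2}{3}$)
$M{\left(f{\left(6,0 \right)} \right)} - 4569831 = \frac{2}{3} - 4569831 = - \frac{13709491}{3}$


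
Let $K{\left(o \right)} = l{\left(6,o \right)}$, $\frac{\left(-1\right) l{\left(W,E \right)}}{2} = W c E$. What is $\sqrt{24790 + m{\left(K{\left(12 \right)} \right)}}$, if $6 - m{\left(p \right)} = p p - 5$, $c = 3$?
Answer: $i \sqrt{161823} \approx 402.27 i$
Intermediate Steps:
$l{\left(W,E \right)} = - 6 E W$ ($l{\left(W,E \right)} = - 2 W 3 E = - 2 \cdot 3 W E = - 2 \cdot 3 E W = - 6 E W$)
$K{\left(o \right)} = - 36 o$ ($K{\left(o \right)} = \left(-6\right) o 6 = - 36 o$)
$m{\left(p \right)} = 11 - p^{2}$ ($m{\left(p \right)} = 6 - \left(p p - 5\right) = 6 - \left(p^{2} - 5\right) = 6 - \left(-5 + p^{2}\right) = 11 - p^{2}$)
$\sqrt{24790 + m{\left(K{\left(12 \right)} \right)}} = \sqrt{24790 + \left(11 - \left(\left(-36\right) 12\right)^{2}\right)} = \sqrt{24790 + \left(11 - \left(-432\right)^{2}\right)} = \sqrt{24790 + \left(11 - 186624\right)} = \sqrt{24790 - 186613} = \sqrt{-161823} = i \sqrt{161823}$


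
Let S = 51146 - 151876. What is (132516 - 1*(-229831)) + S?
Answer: 261617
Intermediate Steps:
S = -100730
(132516 - 1*(-229831)) + S = (132516 - 1*(-229831)) - 100730 = (132516 + 229831) - 100730 = 362347 - 100730 = 261617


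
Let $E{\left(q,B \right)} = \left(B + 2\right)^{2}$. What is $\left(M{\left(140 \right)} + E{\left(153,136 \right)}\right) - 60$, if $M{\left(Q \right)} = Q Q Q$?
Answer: $2762984$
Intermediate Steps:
$M{\left(Q \right)} = Q^{3}$ ($M{\left(Q \right)} = Q Q^{2} = Q^{3}$)
$E{\left(q,B \right)} = \left(2 + B\right)^{2}$
$\left(M{\left(140 \right)} + E{\left(153,136 \right)}\right) - 60 = \left(140^{3} + \left(2 + 136\right)^{2}\right) - 60 = \left(2744000 + 138^{2}\right) - 60 = \left(2744000 + 19044\right) - 60 = 2763044 - 60 = 2762984$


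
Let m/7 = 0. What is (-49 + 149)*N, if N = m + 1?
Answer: 100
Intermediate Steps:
m = 0 (m = 7*0 = 0)
N = 1 (N = 0 + 1 = 1)
(-49 + 149)*N = (-49 + 149)*1 = 100*1 = 100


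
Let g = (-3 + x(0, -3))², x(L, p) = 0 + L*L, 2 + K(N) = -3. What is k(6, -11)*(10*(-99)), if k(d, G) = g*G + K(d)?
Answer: 102960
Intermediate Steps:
K(N) = -5 (K(N) = -2 - 3 = -5)
x(L, p) = L² (x(L, p) = 0 + L² = L²)
g = 9 (g = (-3 + 0²)² = (-3 + 0)² = (-3)² = 9)
k(d, G) = -5 + 9*G (k(d, G) = 9*G - 5 = -5 + 9*G)
k(6, -11)*(10*(-99)) = (-5 + 9*(-11))*(10*(-99)) = (-5 - 99)*(-990) = -104*(-990) = 102960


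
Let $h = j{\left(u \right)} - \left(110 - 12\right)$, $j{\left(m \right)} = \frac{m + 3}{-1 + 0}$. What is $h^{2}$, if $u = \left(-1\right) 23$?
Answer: $6084$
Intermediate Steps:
$u = -23$
$j{\left(m \right)} = -3 - m$ ($j{\left(m \right)} = \frac{3 + m}{-1} = \left(3 + m\right) \left(-1\right) = -3 - m$)
$h = -78$ ($h = \left(-3 - -23\right) - \left(110 - 12\right) = \left(-3 + 23\right) - \left(110 - 12\right) = 20 - 98 = -78$)
$h^{2} = \left(-78\right)^{2} = 6084$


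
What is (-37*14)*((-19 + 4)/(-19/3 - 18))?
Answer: -23310/73 ≈ -319.31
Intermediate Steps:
(-37*14)*((-19 + 4)/(-19/3 - 18)) = -(-7770)/(-19*⅓ - 18) = -(-7770)/(-19/3 - 18) = -(-7770)/(-73/3) = -(-7770)*(-3)/73 = -518*45/73 = -23310/73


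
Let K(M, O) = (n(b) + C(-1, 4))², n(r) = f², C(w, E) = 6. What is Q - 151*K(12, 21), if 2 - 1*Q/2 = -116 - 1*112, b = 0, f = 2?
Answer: -14640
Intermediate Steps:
n(r) = 4 (n(r) = 2² = 4)
Q = 460 (Q = 4 - 2*(-116 - 1*112) = 4 - 2*(-116 - 112) = 4 - 2*(-228) = 4 + 456 = 460)
K(M, O) = 100 (K(M, O) = (4 + 6)² = 10² = 100)
Q - 151*K(12, 21) = 460 - 151*100 = 460 - 15100 = -14640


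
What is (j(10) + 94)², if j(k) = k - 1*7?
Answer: 9409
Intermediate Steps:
j(k) = -7 + k (j(k) = k - 7 = -7 + k)
(j(10) + 94)² = ((-7 + 10) + 94)² = (3 + 94)² = 97² = 9409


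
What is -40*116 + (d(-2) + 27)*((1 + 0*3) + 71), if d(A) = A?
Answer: -2840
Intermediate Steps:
-40*116 + (d(-2) + 27)*((1 + 0*3) + 71) = -40*116 + (-2 + 27)*((1 + 0*3) + 71) = -4640 + 25*((1 + 0) + 71) = -4640 + 25*(1 + 71) = -4640 + 25*72 = -4640 + 1800 = -2840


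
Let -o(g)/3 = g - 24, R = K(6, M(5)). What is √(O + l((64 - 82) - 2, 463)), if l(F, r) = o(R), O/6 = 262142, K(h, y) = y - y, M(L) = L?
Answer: 2*√393231 ≈ 1254.2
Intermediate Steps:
K(h, y) = 0
R = 0
O = 1572852 (O = 6*262142 = 1572852)
o(g) = 72 - 3*g (o(g) = -3*(g - 24) = -3*(-24 + g) = 72 - 3*g)
l(F, r) = 72 (l(F, r) = 72 - 3*0 = 72 + 0 = 72)
√(O + l((64 - 82) - 2, 463)) = √(1572852 + 72) = √1572924 = 2*√393231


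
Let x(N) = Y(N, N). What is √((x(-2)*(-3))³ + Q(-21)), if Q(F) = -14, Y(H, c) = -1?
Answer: √13 ≈ 3.6056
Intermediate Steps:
x(N) = -1
√((x(-2)*(-3))³ + Q(-21)) = √((-1*(-3))³ - 14) = √(3³ - 14) = √(27 - 14) = √13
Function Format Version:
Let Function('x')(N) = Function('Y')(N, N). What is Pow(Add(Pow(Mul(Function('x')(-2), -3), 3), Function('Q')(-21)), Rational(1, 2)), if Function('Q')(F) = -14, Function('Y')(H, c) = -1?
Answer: Pow(13, Rational(1, 2)) ≈ 3.6056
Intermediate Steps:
Function('x')(N) = -1
Pow(Add(Pow(Mul(Function('x')(-2), -3), 3), Function('Q')(-21)), Rational(1, 2)) = Pow(Add(Pow(Mul(-1, -3), 3), -14), Rational(1, 2)) = Pow(Add(Pow(3, 3), -14), Rational(1, 2)) = Pow(Add(27, -14), Rational(1, 2)) = Pow(13, Rational(1, 2))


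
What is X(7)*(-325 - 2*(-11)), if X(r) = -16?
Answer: 4848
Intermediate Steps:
X(7)*(-325 - 2*(-11)) = -16*(-325 - 2*(-11)) = -16*(-325 + 22) = -16*(-303) = 4848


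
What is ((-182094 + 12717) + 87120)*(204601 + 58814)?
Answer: -21667727655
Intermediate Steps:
((-182094 + 12717) + 87120)*(204601 + 58814) = (-169377 + 87120)*263415 = -82257*263415 = -21667727655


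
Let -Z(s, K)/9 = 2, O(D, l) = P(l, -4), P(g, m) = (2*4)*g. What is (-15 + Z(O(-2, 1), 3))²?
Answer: 1089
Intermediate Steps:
P(g, m) = 8*g
O(D, l) = 8*l
Z(s, K) = -18 (Z(s, K) = -9*2 = -18)
(-15 + Z(O(-2, 1), 3))² = (-15 - 18)² = (-33)² = 1089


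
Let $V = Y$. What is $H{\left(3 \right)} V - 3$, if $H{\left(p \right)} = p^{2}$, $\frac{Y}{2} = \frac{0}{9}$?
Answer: $-3$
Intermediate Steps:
$Y = 0$ ($Y = 2 \cdot \frac{0}{9} = 2 \cdot 0 \cdot \frac{1}{9} = 2 \cdot 0 = 0$)
$V = 0$
$H{\left(3 \right)} V - 3 = 3^{2} \cdot 0 - 3 = 9 \cdot 0 - 3 = 0 - 3 = -3$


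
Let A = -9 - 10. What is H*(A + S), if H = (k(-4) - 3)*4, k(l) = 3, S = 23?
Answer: 0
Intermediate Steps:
A = -19
H = 0 (H = (3 - 3)*4 = 0*4 = 0)
H*(A + S) = 0*(-19 + 23) = 0*4 = 0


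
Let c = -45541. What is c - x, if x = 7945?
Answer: -53486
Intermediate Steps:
c - x = -45541 - 1*7945 = -45541 - 7945 = -53486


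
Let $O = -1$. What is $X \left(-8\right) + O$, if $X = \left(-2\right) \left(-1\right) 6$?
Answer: $-97$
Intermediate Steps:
$X = 12$ ($X = 2 \cdot 6 = 12$)
$X \left(-8\right) + O = 12 \left(-8\right) - 1 = -96 - 1 = -97$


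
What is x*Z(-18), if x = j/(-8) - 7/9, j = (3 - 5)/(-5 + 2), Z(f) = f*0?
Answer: 0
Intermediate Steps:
Z(f) = 0
j = ⅔ (j = -2/(-3) = -2*(-⅓) = ⅔ ≈ 0.66667)
x = -31/36 (x = (⅔)/(-8) - 7/9 = (⅔)*(-⅛) - 7*⅑ = -1/12 - 7/9 = -31/36 ≈ -0.86111)
x*Z(-18) = -31/36*0 = 0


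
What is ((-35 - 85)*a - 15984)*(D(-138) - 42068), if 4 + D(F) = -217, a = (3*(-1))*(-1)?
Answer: 691171416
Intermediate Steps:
a = 3 (a = -3*(-1) = 3)
D(F) = -221 (D(F) = -4 - 217 = -221)
((-35 - 85)*a - 15984)*(D(-138) - 42068) = ((-35 - 85)*3 - 15984)*(-221 - 42068) = (-120*3 - 15984)*(-42289) = (-360 - 15984)*(-42289) = -16344*(-42289) = 691171416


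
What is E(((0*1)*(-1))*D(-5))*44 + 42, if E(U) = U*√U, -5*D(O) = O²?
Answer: 42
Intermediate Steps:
D(O) = -O²/5
E(U) = U^(3/2)
E(((0*1)*(-1))*D(-5))*44 + 42 = (((0*1)*(-1))*(-⅕*(-5)²))^(3/2)*44 + 42 = ((0*(-1))*(-⅕*25))^(3/2)*44 + 42 = (0*(-5))^(3/2)*44 + 42 = 0^(3/2)*44 + 42 = 0*44 + 42 = 0 + 42 = 42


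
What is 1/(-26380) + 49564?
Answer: 1307498319/26380 ≈ 49564.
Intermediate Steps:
1/(-26380) + 49564 = -1/26380 + 49564 = 1307498319/26380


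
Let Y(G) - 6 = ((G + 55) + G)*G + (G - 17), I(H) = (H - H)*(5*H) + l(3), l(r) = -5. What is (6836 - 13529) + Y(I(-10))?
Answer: -6934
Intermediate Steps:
I(H) = -5 (I(H) = (H - H)*(5*H) - 5 = 0*(5*H) - 5 = 0 - 5 = -5)
Y(G) = -11 + G + G*(55 + 2*G) (Y(G) = 6 + (((G + 55) + G)*G + (G - 17)) = 6 + (((55 + G) + G)*G + (-17 + G)) = 6 + ((55 + 2*G)*G + (-17 + G)) = 6 + (G*(55 + 2*G) + (-17 + G)) = 6 + (-17 + G + G*(55 + 2*G)) = -11 + G + G*(55 + 2*G))
(6836 - 13529) + Y(I(-10)) = (6836 - 13529) + (-11 + 2*(-5)² + 56*(-5)) = -6693 + (-11 + 2*25 - 280) = -6693 + (-11 + 50 - 280) = -6693 - 241 = -6934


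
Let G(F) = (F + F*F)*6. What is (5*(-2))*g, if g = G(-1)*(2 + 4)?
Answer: 0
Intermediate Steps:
G(F) = 6*F + 6*F² (G(F) = (F + F²)*6 = 6*F + 6*F²)
g = 0 (g = (6*(-1)*(1 - 1))*(2 + 4) = (6*(-1)*0)*6 = 0*6 = 0)
(5*(-2))*g = (5*(-2))*0 = -10*0 = 0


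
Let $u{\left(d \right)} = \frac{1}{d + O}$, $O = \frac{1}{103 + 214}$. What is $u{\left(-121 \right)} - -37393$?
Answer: $\frac{1434245591}{38356} \approx 37393.0$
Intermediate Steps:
$O = \frac{1}{317} \approx 0.0031546$
$u{\left(d \right)} = \frac{1}{\frac{1}{317} + d}$ ($u{\left(d \right)} = \frac{1}{d + \frac{1}{317}} = \frac{1}{\frac{1}{317} + d}$)
$u{\left(-121 \right)} - -37393 = \frac{317}{1 + 317 \left(-121\right)} - -37393 = \frac{317}{1 - 38357} + 37393 = \frac{317}{-38356} + 37393 = 317 \left(- \frac{1}{38356}\right) + 37393 = - \frac{317}{38356} + 37393 = \frac{1434245591}{38356}$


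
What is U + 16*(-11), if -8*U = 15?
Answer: -1423/8 ≈ -177.88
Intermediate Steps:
U = -15/8 (U = -⅛*15 = -15/8 ≈ -1.8750)
U + 16*(-11) = -15/8 + 16*(-11) = -15/8 - 176 = -1423/8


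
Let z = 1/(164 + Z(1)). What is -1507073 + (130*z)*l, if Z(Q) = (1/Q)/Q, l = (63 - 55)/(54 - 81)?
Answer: -1342802251/891 ≈ -1.5071e+6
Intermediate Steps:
l = -8/27 (l = 8/(-27) = 8*(-1/27) = -8/27 ≈ -0.29630)
Z(Q) = Q⁻² (Z(Q) = 1/(Q*Q) = Q⁻²)
z = 1/165 (z = 1/(164 + 1⁻²) = 1/(164 + 1) = 1/165 ≈ 0.0060606)
-1507073 + (130*z)*l = -1507073 + (130*(1/165))*(-8/27) = -1507073 + (26/33)*(-8/27) = -1507073 - 208/891 = -1342802251/891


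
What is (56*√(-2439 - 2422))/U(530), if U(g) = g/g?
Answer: 56*I*√4861 ≈ 3904.4*I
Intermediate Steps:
U(g) = 1
(56*√(-2439 - 2422))/U(530) = (56*√(-2439 - 2422))/1 = (56*√(-4861))*1 = (56*(I*√4861))*1 = (56*I*√4861)*1 = 56*I*√4861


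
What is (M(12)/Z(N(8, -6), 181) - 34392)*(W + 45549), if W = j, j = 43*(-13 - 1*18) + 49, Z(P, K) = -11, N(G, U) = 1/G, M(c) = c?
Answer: -16746511860/11 ≈ -1.5224e+9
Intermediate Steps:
j = -1284 (j = 43*(-13 - 18) + 49 = 43*(-31) + 49 = -1333 + 49 = -1284)
W = -1284
(M(12)/Z(N(8, -6), 181) - 34392)*(W + 45549) = (12/(-11) - 34392)*(-1284 + 45549) = (12*(-1/11) - 34392)*44265 = (-12/11 - 34392)*44265 = -378324/11*44265 = -16746511860/11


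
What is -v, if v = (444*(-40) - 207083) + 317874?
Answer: -93031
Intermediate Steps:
v = 93031 (v = (-17760 - 207083) + 317874 = -224843 + 317874 = 93031)
-v = -1*93031 = -93031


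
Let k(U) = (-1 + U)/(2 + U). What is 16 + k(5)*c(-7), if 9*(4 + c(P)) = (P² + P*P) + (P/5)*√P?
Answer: 1256/63 - 4*I*√7/45 ≈ 19.936 - 0.23518*I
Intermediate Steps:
k(U) = (-1 + U)/(2 + U)
c(P) = -4 + P^(3/2)/45 + 2*P²/9 (c(P) = -4 + ((P² + P*P) + (P/5)*√P)/9 = -4 + ((P² + P²) + (P*(⅕))*√P)/9 = -4 + (2*P² + (P/5)*√P)/9 = -4 + (2*P² + P^(3/2)/5)/9 = -4 + (P^(3/2)/45 + 2*P²/9) = -4 + P^(3/2)/45 + 2*P²/9)
16 + k(5)*c(-7) = 16 + ((-1 + 5)/(2 + 5))*(-4 + (-7)^(3/2)/45 + (2/9)*(-7)²) = 16 + (4/7)*(-4 + (-7*I*√7)/45 + (2/9)*49) = 16 + ((⅐)*4)*(-4 - 7*I*√7/45 + 98/9) = 16 + 4*(62/9 - 7*I*√7/45)/7 = 16 + (248/63 - 4*I*√7/45) = 1256/63 - 4*I*√7/45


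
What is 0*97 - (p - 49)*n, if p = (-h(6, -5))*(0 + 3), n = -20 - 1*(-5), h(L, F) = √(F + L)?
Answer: -780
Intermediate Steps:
n = -15 (n = -20 + 5 = -15)
p = -3 (p = (-√(-5 + 6))*(0 + 3) = -√1*3 = -1*1*3 = -1*3 = -3)
0*97 - (p - 49)*n = 0*97 - (-3 - 49)*(-15) = 0 - (-52)*(-15) = 0 - 1*780 = 0 - 780 = -780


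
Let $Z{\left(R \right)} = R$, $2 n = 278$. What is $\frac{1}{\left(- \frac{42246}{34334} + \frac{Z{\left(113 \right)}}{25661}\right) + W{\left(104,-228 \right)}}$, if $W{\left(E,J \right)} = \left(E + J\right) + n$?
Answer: $\frac{440522387}{6067738373} \approx 0.072601$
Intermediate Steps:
$n = 139$ ($n = \frac{1}{2} \cdot 278 = 139$)
$W{\left(E,J \right)} = 139 + E + J$ ($W{\left(E,J \right)} = \left(E + J\right) + 139 = 139 + E + J$)
$\frac{1}{\left(- \frac{42246}{34334} + \frac{Z{\left(113 \right)}}{25661}\right) + W{\left(104,-228 \right)}} = \frac{1}{\left(- \frac{42246}{34334} + \frac{113}{25661}\right) + \left(139 + 104 - 228\right)} = \frac{1}{\left(\left(-42246\right) \frac{1}{34334} + 113 \cdot \frac{1}{25661}\right) + 15} = \frac{1}{\left(- \frac{21123}{17167} + \frac{113}{25661}\right) + 15} = \frac{1}{- \frac{540097432}{440522387} + 15} = \frac{1}{\frac{6067738373}{440522387}} = \frac{440522387}{6067738373}$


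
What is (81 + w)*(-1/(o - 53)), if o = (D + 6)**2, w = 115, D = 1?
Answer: 49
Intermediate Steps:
o = 49 (o = (1 + 6)**2 = 7**2 = 49)
(81 + w)*(-1/(o - 53)) = (81 + 115)*(-1/(49 - 53)) = 196*(-1/(-4)) = 196*(-1*(-1/4)) = 196*(1/4) = 49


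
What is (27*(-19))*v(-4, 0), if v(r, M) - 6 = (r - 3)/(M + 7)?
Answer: -2565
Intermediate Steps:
v(r, M) = 6 + (-3 + r)/(7 + M) (v(r, M) = 6 + (r - 3)/(M + 7) = 6 + (-3 + r)/(7 + M))
(27*(-19))*v(-4, 0) = (27*(-19))*((39 - 4 + 6*0)/(7 + 0)) = -513*(39 - 4 + 0)/7 = -513*35/7 = -513*5 = -2565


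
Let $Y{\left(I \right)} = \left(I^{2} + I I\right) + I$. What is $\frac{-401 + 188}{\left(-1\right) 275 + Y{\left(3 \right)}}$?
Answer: $\frac{213}{254} \approx 0.83858$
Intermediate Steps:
$Y{\left(I \right)} = I + 2 I^{2}$ ($Y{\left(I \right)} = \left(I^{2} + I^{2}\right) + I = 2 I^{2} + I = I + 2 I^{2}$)
$\frac{-401 + 188}{\left(-1\right) 275 + Y{\left(3 \right)}} = \frac{-401 + 188}{\left(-1\right) 275 + 3 \left(1 + 2 \cdot 3\right)} = - \frac{213}{-275 + 3 \left(1 + 6\right)} = - \frac{213}{-275 + 3 \cdot 7} = - \frac{213}{-275 + 21} = - \frac{213}{-254} = \left(-213\right) \left(- \frac{1}{254}\right) = \frac{213}{254}$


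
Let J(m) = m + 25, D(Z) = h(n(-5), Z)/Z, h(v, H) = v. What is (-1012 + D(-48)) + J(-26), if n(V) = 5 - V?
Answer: -24317/24 ≈ -1013.2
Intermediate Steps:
D(Z) = 10/Z (D(Z) = (5 - 1*(-5))/Z = (5 + 5)/Z = 10/Z)
J(m) = 25 + m
(-1012 + D(-48)) + J(-26) = (-1012 + 10/(-48)) + (25 - 26) = (-1012 + 10*(-1/48)) - 1 = (-1012 - 5/24) - 1 = -24293/24 - 1 = -24317/24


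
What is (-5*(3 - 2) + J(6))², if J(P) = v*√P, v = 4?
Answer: 121 - 40*√6 ≈ 23.020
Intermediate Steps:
J(P) = 4*√P
(-5*(3 - 2) + J(6))² = (-5*(3 - 2) + 4*√6)² = (-5*1 + 4*√6)² = (-5 + 4*√6)²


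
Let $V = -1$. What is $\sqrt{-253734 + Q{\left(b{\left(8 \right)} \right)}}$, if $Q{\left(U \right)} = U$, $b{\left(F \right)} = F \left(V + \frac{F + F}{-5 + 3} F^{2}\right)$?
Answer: $7 i \sqrt{5262} \approx 507.78 i$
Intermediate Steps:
$b{\left(F \right)} = F \left(-1 - F^{3}\right)$ ($b{\left(F \right)} = F \left(-1 + \frac{F + F}{-5 + 3} F^{2}\right) = F \left(-1 + \frac{2 F}{-2} F^{2}\right) = F \left(-1 + 2 F \left(- \frac{1}{2}\right) F^{2}\right) = F \left(-1 + - F F^{2}\right) = F \left(-1 - F^{3}\right)$)
$\sqrt{-253734 + Q{\left(b{\left(8 \right)} \right)}} = \sqrt{-253734 - 4104} = \sqrt{-257838} = 7 i \sqrt{5262}$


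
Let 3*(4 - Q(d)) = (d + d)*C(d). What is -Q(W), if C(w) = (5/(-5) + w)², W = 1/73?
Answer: -1552612/389017 ≈ -3.9911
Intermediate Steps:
W = 1/73 ≈ 0.013699
C(w) = (-1 + w)² (C(w) = (5*(-⅕) + w)² = (-1 + w)²)
Q(d) = 4 - 2*d*(-1 + d)²/3 (Q(d) = 4 - (d + d)*(-1 + d)²/3 = 4 - 2*d*(-1 + d)²/3)
-Q(W) = -(4 - ⅔*1/73*(-1 + 1/73)²) = -(4 - ⅔*1/73*(-72/73)²) = -(4 - ⅔*1/73*5184/5329) = -(4 - 3456/389017) = -1*1552612/389017 = -1552612/389017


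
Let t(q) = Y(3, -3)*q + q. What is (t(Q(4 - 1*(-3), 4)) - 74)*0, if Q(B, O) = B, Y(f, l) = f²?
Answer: 0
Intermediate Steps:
t(q) = 10*q (t(q) = 3²*q + q = 9*q + q = 10*q)
(t(Q(4 - 1*(-3), 4)) - 74)*0 = (10*(4 - 1*(-3)) - 74)*0 = (10*(4 + 3) - 74)*0 = (10*7 - 74)*0 = (70 - 74)*0 = -4*0 = 0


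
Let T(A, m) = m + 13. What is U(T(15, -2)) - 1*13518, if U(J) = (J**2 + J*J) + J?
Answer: -13265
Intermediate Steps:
T(A, m) = 13 + m
U(J) = J + 2*J**2 (U(J) = (J**2 + J**2) + J = 2*J**2 + J = J + 2*J**2)
U(T(15, -2)) - 1*13518 = (13 - 2)*(1 + 2*(13 - 2)) - 1*13518 = 11*(1 + 2*11) - 13518 = 11*(1 + 22) - 13518 = 11*23 - 13518 = 253 - 13518 = -13265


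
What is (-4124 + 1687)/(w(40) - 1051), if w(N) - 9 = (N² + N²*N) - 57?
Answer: -2437/64501 ≈ -0.037782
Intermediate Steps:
w(N) = -48 + N² + N³ (w(N) = 9 + ((N² + N²*N) - 57) = 9 + ((N² + N³) - 57) = 9 + (-57 + N² + N³) = -48 + N² + N³)
(-4124 + 1687)/(w(40) - 1051) = (-4124 + 1687)/((-48 + 40² + 40³) - 1051) = -2437/((-48 + 1600 + 64000) - 1051) = -2437/(65552 - 1051) = -2437/64501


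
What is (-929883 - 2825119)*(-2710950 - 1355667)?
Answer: 15270154968234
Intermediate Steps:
(-929883 - 2825119)*(-2710950 - 1355667) = -3755002*(-4066617) = 15270154968234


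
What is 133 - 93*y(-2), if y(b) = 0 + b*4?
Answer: 877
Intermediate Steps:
y(b) = 4*b (y(b) = 0 + 4*b = 4*b)
133 - 93*y(-2) = 133 - 372*(-2) = 133 - 93*(-8) = 133 + 744 = 877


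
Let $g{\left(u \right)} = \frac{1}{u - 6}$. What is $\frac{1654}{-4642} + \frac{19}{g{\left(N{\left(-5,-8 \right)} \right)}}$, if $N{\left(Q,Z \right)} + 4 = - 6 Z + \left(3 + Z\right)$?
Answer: $\frac{1454440}{2321} \approx 626.64$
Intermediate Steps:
$N{\left(Q,Z \right)} = -1 - 5 Z$ ($N{\left(Q,Z \right)} = -4 - \left(-3 + 5 Z\right) = -1 - 5 Z$)
$g{\left(u \right)} = \frac{1}{-6 + u}$
$\frac{1654}{-4642} + \frac{19}{g{\left(N{\left(-5,-8 \right)} \right)}} = \frac{1654}{-4642} + \frac{19}{\frac{1}{-6 - -39}} = 1654 \left(- \frac{1}{4642}\right) + \frac{19}{\frac{1}{-6 + \left(-1 + 40\right)}} = - \frac{827}{2321} + \frac{19}{\frac{1}{-6 + 39}} = - \frac{827}{2321} + \frac{19}{\frac{1}{33}} = - \frac{827}{2321} + 19 \frac{1}{\frac{1}{33}} = - \frac{827}{2321} + 19 \cdot 33 = - \frac{827}{2321} + 627 = \frac{1454440}{2321}$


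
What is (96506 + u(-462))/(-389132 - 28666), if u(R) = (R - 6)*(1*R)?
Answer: -156361/208899 ≈ -0.74850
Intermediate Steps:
u(R) = R*(-6 + R) (u(R) = (-6 + R)*R = R*(-6 + R))
(96506 + u(-462))/(-389132 - 28666) = (96506 - 462*(-6 - 462))/(-389132 - 28666) = (96506 - 462*(-468))/(-417798) = (96506 + 216216)*(-1/417798) = 312722*(-1/417798) = -156361/208899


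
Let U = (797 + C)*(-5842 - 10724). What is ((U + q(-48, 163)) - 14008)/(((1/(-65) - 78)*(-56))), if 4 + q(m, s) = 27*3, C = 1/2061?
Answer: -590206967545/195091512 ≈ -3025.3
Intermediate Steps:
C = 1/2061 ≈ 0.00048520
q(m, s) = 77 (q(m, s) = -4 + 27*3 = -4 + 81 = 77)
U = -9070536596/687 (U = (797 + 1/2061)*(-5842 - 10724) = (1642618/2061)*(-16566) = -9070536596/687 ≈ -1.3203e+7)
((U + q(-48, 163)) - 14008)/(((1/(-65) - 78)*(-56))) = ((-9070536596/687 + 77) - 14008)/(((1/(-65) - 78)*(-56))) = (-9070483697/687 - 14008)/(((-1/65 - 78)*(-56))) = -9080107193/(687*((-5071/65*(-56)))) = -9080107193/(687*283976/65) = -9080107193/687*65/283976 = -590206967545/195091512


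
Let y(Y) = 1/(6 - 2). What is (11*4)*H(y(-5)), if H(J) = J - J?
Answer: 0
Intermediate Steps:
y(Y) = ¼ (y(Y) = 1/4 = ¼)
H(J) = 0
(11*4)*H(y(-5)) = (11*4)*0 = 44*0 = 0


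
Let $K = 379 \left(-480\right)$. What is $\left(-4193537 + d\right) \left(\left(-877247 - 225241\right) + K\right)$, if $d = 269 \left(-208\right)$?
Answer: $5458077667512$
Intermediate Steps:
$d = -55952$
$K = -181920$
$\left(-4193537 + d\right) \left(\left(-877247 - 225241\right) + K\right) = \left(-4193537 - 55952\right) \left(\left(-877247 - 225241\right) - 181920\right) = - 4249489 \left(-1102488 - 181920\right) = \left(-4249489\right) \left(-1284408\right) = 5458077667512$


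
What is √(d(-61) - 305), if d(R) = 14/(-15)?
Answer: I*√68835/15 ≈ 17.491*I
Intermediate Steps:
d(R) = -14/15 (d(R) = 14*(-1/15) = -14/15)
√(d(-61) - 305) = √(-14/15 - 305) = √(-4589/15) = I*√68835/15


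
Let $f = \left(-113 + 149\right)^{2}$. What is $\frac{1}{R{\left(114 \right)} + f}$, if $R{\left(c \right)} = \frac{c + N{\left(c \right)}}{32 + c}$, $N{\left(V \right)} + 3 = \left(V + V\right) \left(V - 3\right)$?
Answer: $\frac{146}{214635} \approx 0.00068022$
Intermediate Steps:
$N{\left(V \right)} = -3 + 2 V \left(-3 + V\right)$ ($N{\left(V \right)} = -3 + \left(V + V\right) \left(V - 3\right) = -3 + 2 V \left(-3 + V\right)$)
$R{\left(c \right)} = \frac{-3 - 5 c + 2 c^{2}}{32 + c}$ ($R{\left(c \right)} = \frac{c - \left(3 - 2 c^{2} + 6 c\right)}{32 + c} = \frac{-3 - 5 c + 2 c^{2}}{32 + c}$)
$f = 1296$ ($f = 36^{2} = 1296$)
$\frac{1}{R{\left(114 \right)} + f} = \frac{1}{\frac{-3 - 570 + 2 \cdot 114^{2}}{32 + 114} + 1296} = \frac{1}{\frac{-3 - 570 + 2 \cdot 12996}{146} + 1296} = \frac{1}{\frac{-3 - 570 + 25992}{146} + 1296} = \frac{1}{\frac{1}{146} \cdot 25419 + 1296} = \frac{1}{\frac{25419}{146} + 1296} = \frac{1}{\frac{214635}{146}} = \frac{146}{214635}$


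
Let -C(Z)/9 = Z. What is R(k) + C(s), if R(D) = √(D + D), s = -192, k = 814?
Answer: 1728 + 2*√407 ≈ 1768.3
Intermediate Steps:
R(D) = √2*√D (R(D) = √(2*D) = √2*√D)
C(Z) = -9*Z
R(k) + C(s) = √2*√814 - 9*(-192) = 2*√407 + 1728 = 1728 + 2*√407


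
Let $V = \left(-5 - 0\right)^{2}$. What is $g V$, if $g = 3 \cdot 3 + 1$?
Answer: $250$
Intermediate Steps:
$g = 10$ ($g = 9 + 1 = 10$)
$V = 25$ ($V = \left(-5 + 0\right)^{2} = \left(-5\right)^{2} = 25$)
$g V = 10 \cdot 25 = 250$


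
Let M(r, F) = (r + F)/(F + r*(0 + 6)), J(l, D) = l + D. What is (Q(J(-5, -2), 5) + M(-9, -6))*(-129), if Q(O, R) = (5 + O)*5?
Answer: 5031/4 ≈ 1257.8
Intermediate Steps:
J(l, D) = D + l
M(r, F) = (F + r)/(F + 6*r) (M(r, F) = (F + r)/(F + r*6) = (F + r)/(F + 6*r))
Q(O, R) = 25 + 5*O
(Q(J(-5, -2), 5) + M(-9, -6))*(-129) = ((25 + 5*(-2 - 5)) + (-6 - 9)/(-6 + 6*(-9)))*(-129) = ((25 + 5*(-7)) - 15/(-6 - 54))*(-129) = ((25 - 35) - 15/(-60))*(-129) = (-10 - 1/60*(-15))*(-129) = (-10 + 1/4)*(-129) = -39/4*(-129) = 5031/4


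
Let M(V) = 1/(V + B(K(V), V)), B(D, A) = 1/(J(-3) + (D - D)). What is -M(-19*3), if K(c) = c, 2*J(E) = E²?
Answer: 9/511 ≈ 0.017613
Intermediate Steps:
J(E) = E²/2
B(D, A) = 2/9 (B(D, A) = 1/((½)*(-3)² + (D - D)) = 1/((½)*9 + 0) = 1/(9/2 + 0) = 1/(9/2) = 2/9)
M(V) = 1/(2/9 + V) (M(V) = 1/(V + 2/9) = 1/(2/9 + V))
-M(-19*3) = -9/(2 + 9*(-19*3)) = -9/(2 + 9*(-57)) = -9/(2 - 513) = -9/(-511) = -9*(-1)/511 = -1*(-9/511) = 9/511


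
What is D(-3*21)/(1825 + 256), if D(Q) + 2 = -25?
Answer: -27/2081 ≈ -0.012975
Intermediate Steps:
D(Q) = -27 (D(Q) = -2 - 25 = -27)
D(-3*21)/(1825 + 256) = -27/(1825 + 256) = -27/2081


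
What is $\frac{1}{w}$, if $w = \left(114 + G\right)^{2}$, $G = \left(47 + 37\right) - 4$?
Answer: $\frac{1}{37636} \approx 2.657 \cdot 10^{-5}$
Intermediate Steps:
$G = 80$ ($G = 84 - 4 = 80$)
$w = 37636$ ($w = \left(114 + 80\right)^{2} = 194^{2} = 37636$)
$\frac{1}{w} = \frac{1}{37636}$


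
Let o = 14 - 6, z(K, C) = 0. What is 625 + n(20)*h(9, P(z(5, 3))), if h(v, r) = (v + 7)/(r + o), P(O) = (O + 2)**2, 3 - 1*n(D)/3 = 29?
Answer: 521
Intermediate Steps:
o = 8
n(D) = -78 (n(D) = 9 - 3*29 = 9 - 87 = -78)
P(O) = (2 + O)**2
h(v, r) = (7 + v)/(8 + r) (h(v, r) = (v + 7)/(r + 8) = (7 + v)/(8 + r))
625 + n(20)*h(9, P(z(5, 3))) = 625 - 78*(7 + 9)/(8 + (2 + 0)**2) = 625 - 78*16/(8 + 2**2) = 625 - 78*16/(8 + 4) = 625 - 78*16/12 = 625 - 13*16/2 = 625 - 78*4/3 = 625 - 104 = 521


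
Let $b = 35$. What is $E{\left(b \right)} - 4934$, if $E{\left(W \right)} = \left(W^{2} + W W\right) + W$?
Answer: $-2449$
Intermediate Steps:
$E{\left(W \right)} = W + 2 W^{2}$ ($E{\left(W \right)} = \left(W^{2} + W^{2}\right) + W = 2 W^{2} + W = W + 2 W^{2}$)
$E{\left(b \right)} - 4934 = 35 \left(1 + 2 \cdot 35\right) - 4934 = 35 \left(1 + 70\right) - 4934 = 35 \cdot 71 - 4934 = 2485 - 4934 = -2449$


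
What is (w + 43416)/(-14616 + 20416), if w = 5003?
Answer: 48419/5800 ≈ 8.3481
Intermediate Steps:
(w + 43416)/(-14616 + 20416) = (5003 + 43416)/(-14616 + 20416) = 48419/5800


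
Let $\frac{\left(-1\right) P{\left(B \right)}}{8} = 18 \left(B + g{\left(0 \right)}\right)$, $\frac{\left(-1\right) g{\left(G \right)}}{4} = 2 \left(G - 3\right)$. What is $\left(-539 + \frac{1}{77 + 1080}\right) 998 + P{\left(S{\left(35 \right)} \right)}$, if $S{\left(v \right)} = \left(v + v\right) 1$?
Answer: $- \frac{638035908}{1157} \approx -5.5146 \cdot 10^{5}$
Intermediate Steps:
$g{\left(G \right)} = 24 - 8 G$ ($g{\left(G \right)} = - 4 \cdot 2 \left(G - 3\right) = - 4 \cdot 2 \left(-3 + G\right) = - 4 \left(-6 + 2 G\right) = 24 - 8 G$)
$S{\left(v \right)} = 2 v$ ($S{\left(v \right)} = 2 v 1 = 2 v$)
$P{\left(B \right)} = -3456 - 144 B$ ($P{\left(B \right)} = - 8 \cdot 18 \left(B + \left(24 - 0\right)\right) = - 8 \cdot 18 \left(B + \left(24 + 0\right)\right) = - 8 \cdot 18 \left(B + 24\right) = - 8 \cdot 18 \left(24 + B\right) = - 8 \left(432 + 18 B\right) = -3456 - 144 B$)
$\left(-539 + \frac{1}{77 + 1080}\right) 998 + P{\left(S{\left(35 \right)} \right)} = \left(-539 + \frac{1}{77 + 1080}\right) 998 - \left(3456 + 144 \cdot 2 \cdot 35\right) = \left(-539 + \frac{1}{1157}\right) 998 - 13536 = \left(- \frac{623622}{1157}\right) 998 - 13536 = - \frac{622374756}{1157} - 13536 = - \frac{638035908}{1157}$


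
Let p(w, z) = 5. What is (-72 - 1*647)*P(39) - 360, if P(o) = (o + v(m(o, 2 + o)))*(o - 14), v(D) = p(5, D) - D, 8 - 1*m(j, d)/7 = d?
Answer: -4943485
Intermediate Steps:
m(j, d) = 56 - 7*d
v(D) = 5 - D
P(o) = (-37 + 8*o)*(-14 + o) (P(o) = (o + (5 - (56 - 7*(2 + o))))*(o - 14) = (o + (5 - (56 + (-14 - 7*o))))*(-14 + o) = (o + (5 - (42 - 7*o)))*(-14 + o) = (o + (5 + (-42 + 7*o)))*(-14 + o) = (o + (-37 + 7*o))*(-14 + o) = (-37 + 8*o)*(-14 + o))
(-72 - 1*647)*P(39) - 360 = (-72 - 1*647)*(518 - 149*39 + 8*39**2) - 360 = (-72 - 647)*(518 - 5811 + 8*1521) - 360 = -719*(518 - 5811 + 12168) - 360 = -719*6875 - 360 = -4943125 - 360 = -4943485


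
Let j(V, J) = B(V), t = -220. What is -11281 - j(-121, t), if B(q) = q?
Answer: -11160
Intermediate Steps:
j(V, J) = V
-11281 - j(-121, t) = -11281 - 1*(-121) = -11281 + 121 = -11160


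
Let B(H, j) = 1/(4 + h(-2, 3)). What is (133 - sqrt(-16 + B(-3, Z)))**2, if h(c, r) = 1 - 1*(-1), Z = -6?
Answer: (798 - I*sqrt(570))**2/36 ≈ 17673.0 - 1058.4*I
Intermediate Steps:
h(c, r) = 2 (h(c, r) = 1 + 1 = 2)
B(H, j) = 1/6 (B(H, j) = 1/(4 + 2) = 1/6)
(133 - sqrt(-16 + B(-3, Z)))**2 = (133 - sqrt(-16 + 1/6))**2 = (133 - sqrt(-95/6))**2 = (133 - I*sqrt(570)/6)**2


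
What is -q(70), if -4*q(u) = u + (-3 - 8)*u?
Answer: -175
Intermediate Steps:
q(u) = 5*u/2 (q(u) = -(u + (-3 - 8)*u)/4 = -(u - 11*u)/4 = -(-5)*u/2 = 5*u/2)
-q(70) = -5*70/2 = -1*175 = -175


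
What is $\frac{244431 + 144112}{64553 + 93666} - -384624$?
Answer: $\frac{60855213199}{158219} \approx 3.8463 \cdot 10^{5}$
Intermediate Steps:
$\frac{244431 + 144112}{64553 + 93666} - -384624 = \frac{388543}{158219} + 384624 = \frac{60855213199}{158219}$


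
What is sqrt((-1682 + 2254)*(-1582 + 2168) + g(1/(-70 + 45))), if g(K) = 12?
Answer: 2*sqrt(83801) ≈ 578.97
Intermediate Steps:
sqrt((-1682 + 2254)*(-1582 + 2168) + g(1/(-70 + 45))) = sqrt((-1682 + 2254)*(-1582 + 2168) + 12) = sqrt(572*586 + 12) = sqrt(335192 + 12) = sqrt(335204) = 2*sqrt(83801)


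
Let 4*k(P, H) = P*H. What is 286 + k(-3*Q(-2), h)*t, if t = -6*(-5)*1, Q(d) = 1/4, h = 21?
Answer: 1343/8 ≈ 167.88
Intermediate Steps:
Q(d) = 1/4 (Q(d) = 1*(1/4) = 1/4)
t = 30 (t = 30*1 = 30)
k(P, H) = H*P/4 (k(P, H) = (P*H)/4 = (H*P)/4 = H*P/4)
286 + k(-3*Q(-2), h)*t = 286 + ((1/4)*21*(-3*1/4))*30 = 286 + ((1/4)*21*(-3/4))*30 = 286 - 63/16*30 = 286 - 945/8 = 1343/8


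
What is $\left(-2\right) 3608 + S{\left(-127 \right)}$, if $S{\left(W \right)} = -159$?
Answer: $-7375$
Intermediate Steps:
$\left(-2\right) 3608 + S{\left(-127 \right)} = \left(-2\right) 3608 - 159 = -7216 - 159 = -7375$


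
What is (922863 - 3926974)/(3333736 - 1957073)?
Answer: -3004111/1376663 ≈ -2.1822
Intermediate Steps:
(922863 - 3926974)/(3333736 - 1957073) = -3004111/1376663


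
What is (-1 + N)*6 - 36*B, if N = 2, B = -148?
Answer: 5334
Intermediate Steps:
(-1 + N)*6 - 36*B = (-1 + 2)*6 - 36*(-148) = 1*6 + 5328 = 6 + 5328 = 5334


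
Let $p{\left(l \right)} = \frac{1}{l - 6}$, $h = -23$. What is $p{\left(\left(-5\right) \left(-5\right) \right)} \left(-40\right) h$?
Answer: $\frac{920}{19} \approx 48.421$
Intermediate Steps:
$p{\left(l \right)} = \frac{1}{-6 + l}$ ($p{\left(l \right)} = \frac{1}{l - 6} = \frac{1}{-6 + l}$)
$p{\left(\left(-5\right) \left(-5\right) \right)} \left(-40\right) h = \frac{1}{-6 - -25} \left(-40\right) \left(-23\right) = \frac{1}{-6 + 25} \left(-40\right) \left(-23\right) = \frac{1}{19} \left(-40\right) \left(-23\right) = \left(- \frac{40}{19}\right) \left(-23\right) = \frac{920}{19}$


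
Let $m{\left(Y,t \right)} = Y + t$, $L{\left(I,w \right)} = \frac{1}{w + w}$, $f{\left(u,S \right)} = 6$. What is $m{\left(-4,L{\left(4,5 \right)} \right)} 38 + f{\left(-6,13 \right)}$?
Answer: $- \frac{711}{5} \approx -142.2$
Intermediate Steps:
$L{\left(I,w \right)} = \frac{1}{2 w}$
$m{\left(-4,L{\left(4,5 \right)} \right)} 38 + f{\left(-6,13 \right)} = \left(-4 + \frac{1}{2 \cdot 5}\right) 38 + 6 = \left(-4 + \frac{1}{2} \cdot \frac{1}{5}\right) 38 + 6 = \left(-4 + \frac{1}{10}\right) 38 + 6 = \left(- \frac{39}{10}\right) 38 + 6 = - \frac{741}{5} + 6 = - \frac{711}{5}$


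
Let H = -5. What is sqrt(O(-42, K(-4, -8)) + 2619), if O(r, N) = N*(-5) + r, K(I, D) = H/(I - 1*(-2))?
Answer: sqrt(10258)/2 ≈ 50.641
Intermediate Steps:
K(I, D) = -5/(2 + I) (K(I, D) = -5/(I - 1*(-2)) = -5/(I + 2) = -5/(2 + I))
O(r, N) = r - 5*N (O(r, N) = -5*N + r = r - 5*N)
sqrt(O(-42, K(-4, -8)) + 2619) = sqrt((-42 - (-25)/(2 - 4)) + 2619) = sqrt((-42 - (-25)/(-2)) + 2619) = sqrt((-42 - (-25)*(-1)/2) + 2619) = sqrt((-42 - 5*5/2) + 2619) = sqrt((-42 - 25/2) + 2619) = sqrt(-109/2 + 2619) = sqrt(5129/2) = sqrt(10258)/2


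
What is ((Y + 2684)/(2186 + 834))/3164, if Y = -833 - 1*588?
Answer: 1263/9555280 ≈ 0.00013218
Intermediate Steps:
Y = -1421 (Y = -833 - 588 = -1421)
((Y + 2684)/(2186 + 834))/3164 = ((-1421 + 2684)/(2186 + 834))/3164 = (1263/3020)*(1/3164) = 1263/9555280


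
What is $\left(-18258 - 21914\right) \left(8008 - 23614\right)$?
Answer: $626924232$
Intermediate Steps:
$\left(-18258 - 21914\right) \left(8008 - 23614\right) = \left(-40172\right) \left(-15606\right) = 626924232$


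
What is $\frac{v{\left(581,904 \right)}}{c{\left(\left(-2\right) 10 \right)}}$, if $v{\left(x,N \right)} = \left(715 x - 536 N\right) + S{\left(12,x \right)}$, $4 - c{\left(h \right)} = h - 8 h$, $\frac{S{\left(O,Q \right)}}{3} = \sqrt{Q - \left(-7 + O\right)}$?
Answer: $\frac{69057}{136} \approx 507.77$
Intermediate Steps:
$S{\left(O,Q \right)} = 3 \sqrt{7 + Q - O}$ ($S{\left(O,Q \right)} = 3 \sqrt{Q - \left(-7 + O\right)} = 3 \sqrt{7 + Q - O}$)
$c{\left(h \right)} = 4 + 7 h$ ($c{\left(h \right)} = 4 - \left(h - 8 h\right) = 4 - - 7 h = 4 + 7 h$)
$v{\left(x,N \right)} = - 536 N + 3 \sqrt{-5 + x} + 715 x$ ($v{\left(x,N \right)} = \left(715 x - 536 N\right) + 3 \sqrt{7 + x - 12} = \left(- 536 N + 715 x\right) + 3 \sqrt{7 + x - 12} = \left(- 536 N + 715 x\right) + 3 \sqrt{-5 + x} = - 536 N + 3 \sqrt{-5 + x} + 715 x$)
$\frac{v{\left(581,904 \right)}}{c{\left(\left(-2\right) 10 \right)}} = \frac{\left(-536\right) 904 + 3 \sqrt{-5 + 581} + 715 \cdot 581}{4 + 7 \left(\left(-2\right) 10\right)} = \frac{-484544 + 3 \sqrt{576} + 415415}{4 + 7 \left(-20\right)} = \frac{-484544 + 3 \cdot 24 + 415415}{4 - 140} = \frac{-484544 + 72 + 415415}{-136} = \left(-69057\right) \left(- \frac{1}{136}\right) = \frac{69057}{136}$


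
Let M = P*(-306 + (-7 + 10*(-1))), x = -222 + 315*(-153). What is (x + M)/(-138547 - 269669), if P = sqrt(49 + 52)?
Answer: 16139/136072 + 323*sqrt(101)/408216 ≈ 0.12656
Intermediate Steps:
P = sqrt(101) ≈ 10.050
x = -48417 (x = -222 - 48195 = -48417)
M = -323*sqrt(101) (M = sqrt(101)*(-306 + (-7 + 10*(-1))) = sqrt(101)*(-306 + (-7 - 10)) = sqrt(101)*(-306 - 17) = sqrt(101)*(-323) = -323*sqrt(101) ≈ -3246.1)
(x + M)/(-138547 - 269669) = (-48417 - 323*sqrt(101))/(-138547 - 269669) = (-48417 - 323*sqrt(101))/(-408216) = (-48417 - 323*sqrt(101))*(-1/408216) = 16139/136072 + 323*sqrt(101)/408216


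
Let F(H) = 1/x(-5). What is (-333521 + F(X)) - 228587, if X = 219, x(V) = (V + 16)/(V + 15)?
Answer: -6183178/11 ≈ -5.6211e+5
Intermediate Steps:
x(V) = (16 + V)/(15 + V)
F(H) = 10/11 (F(H) = 1/((16 - 5)/(15 - 5)) = 1/(11/10) = 10/11)
(-333521 + F(X)) - 228587 = (-333521 + 10/11) - 228587 = -3668721/11 - 228587 = -6183178/11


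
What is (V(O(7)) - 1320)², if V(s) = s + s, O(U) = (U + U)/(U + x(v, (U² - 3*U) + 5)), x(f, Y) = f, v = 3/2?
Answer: 501043456/289 ≈ 1.7337e+6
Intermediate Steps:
v = 3/2 (v = 3*(½) = 3/2 ≈ 1.5000)
O(U) = 2*U/(3/2 + U) (O(U) = (U + U)/(U + 3/2) = (2*U)/(3/2 + U) = 2*U/(3/2 + U))
V(s) = 2*s
(V(O(7)) - 1320)² = (2*(4*7/(3 + 2*7)) - 1320)² = (2*(4*7/(3 + 14)) - 1320)² = (2*(4*7/17) - 1320)² = (2*(4*7*(1/17)) - 1320)² = (2*(28/17) - 1320)² = (56/17 - 1320)² = (-22384/17)² = 501043456/289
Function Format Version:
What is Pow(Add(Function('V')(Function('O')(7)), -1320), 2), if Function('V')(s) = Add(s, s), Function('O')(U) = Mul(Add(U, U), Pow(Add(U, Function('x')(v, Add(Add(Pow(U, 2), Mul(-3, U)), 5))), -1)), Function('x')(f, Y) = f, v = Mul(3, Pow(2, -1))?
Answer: Rational(501043456, 289) ≈ 1.7337e+6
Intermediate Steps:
v = Rational(3, 2) (v = Mul(3, Rational(1, 2)) = Rational(3, 2) ≈ 1.5000)
Function('O')(U) = Mul(2, U, Pow(Add(Rational(3, 2), U), -1)) (Function('O')(U) = Mul(Add(U, U), Pow(Add(U, Rational(3, 2)), -1)) = Mul(Mul(2, U), Pow(Add(Rational(3, 2), U), -1)) = Mul(2, U, Pow(Add(Rational(3, 2), U), -1)))
Function('V')(s) = Mul(2, s)
Pow(Add(Function('V')(Function('O')(7)), -1320), 2) = Pow(Add(Mul(2, Mul(4, 7, Pow(Add(3, Mul(2, 7)), -1))), -1320), 2) = Pow(Add(Mul(2, Mul(4, 7, Pow(Add(3, 14), -1))), -1320), 2) = Pow(Add(Mul(2, Mul(4, 7, Pow(17, -1))), -1320), 2) = Pow(Add(Mul(2, Mul(4, 7, Rational(1, 17))), -1320), 2) = Pow(Add(Mul(2, Rational(28, 17)), -1320), 2) = Pow(Add(Rational(56, 17), -1320), 2) = Pow(Rational(-22384, 17), 2) = Rational(501043456, 289)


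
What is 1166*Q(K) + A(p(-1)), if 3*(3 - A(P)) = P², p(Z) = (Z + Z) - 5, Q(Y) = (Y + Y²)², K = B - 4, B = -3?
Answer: 6170432/3 ≈ 2.0568e+6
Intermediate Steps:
K = -7 (K = -3 - 4 = -7)
p(Z) = -5 + 2*Z (p(Z) = 2*Z - 5 = -5 + 2*Z)
A(P) = 3 - P²/3
1166*Q(K) + A(p(-1)) = 1166*((-7)²*(1 - 7)²) + (3 - (-5 + 2*(-1))²/3) = 1166*(49*(-6)²) + (3 - (-5 - 2)²/3) = 1166*(49*36) + (3 - ⅓*(-7)²) = 1166*1764 + (3 - ⅓*49) = 2056824 + (3 - 49/3) = 2056824 - 40/3 = 6170432/3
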